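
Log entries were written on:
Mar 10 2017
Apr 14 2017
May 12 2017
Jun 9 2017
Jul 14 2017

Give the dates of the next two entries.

Aug 11 2017, Sep 8 2017

Gaps: 35, 28, 28, 35 days — a mix of 28 and 35. Every date is a Friday.
Each is the 2nd Friday of its month.
2nd Friday of August 2017: Aug 11 2017.
2nd Friday of September 2017: Sep 8 2017.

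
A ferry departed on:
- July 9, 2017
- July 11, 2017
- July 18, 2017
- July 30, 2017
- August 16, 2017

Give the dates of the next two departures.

Gaps: 2, 7, 12, 17 days — each gap is 5 larger than the previous one.
Next gap: 22 days. August 16, 2017 + 22 days = September 7, 2017.
Next gap: 27 days. September 7, 2017 + 27 days = October 4, 2017.

September 7, 2017; October 4, 2017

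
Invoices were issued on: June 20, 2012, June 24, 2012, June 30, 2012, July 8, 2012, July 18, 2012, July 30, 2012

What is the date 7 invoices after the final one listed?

Intervals are 4, 6, 8, 10, 12 days — an arithmetic progression with common difference 2.
Next gap: 14 days. July 30, 2012 + 14 days = August 13, 2012.
Next gap: 16 days. August 13, 2012 + 16 days = August 29, 2012.
Next gap: 18 days. August 29, 2012 + 18 days = September 16, 2012.
Next gap: 20 days. September 16, 2012 + 20 days = October 6, 2012.
Next gap: 22 days. October 6, 2012 + 22 days = October 28, 2012.
Next gap: 24 days. October 28, 2012 + 24 days = November 21, 2012.
Next gap: 26 days. November 21, 2012 + 26 days = December 17, 2012.

December 17, 2012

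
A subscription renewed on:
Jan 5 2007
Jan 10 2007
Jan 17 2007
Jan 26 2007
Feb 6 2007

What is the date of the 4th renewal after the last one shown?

Apr 11 2007

Gaps: 5, 7, 9, 11 days — each gap is 2 larger than the previous one.
Next gap: 13 days. Feb 6 2007 + 13 days = Feb 19 2007.
Next gap: 15 days. Feb 19 2007 + 15 days = Mar 6 2007.
Next gap: 17 days. Mar 6 2007 + 17 days = Mar 23 2007.
Next gap: 19 days. Mar 23 2007 + 19 days = Apr 11 2007.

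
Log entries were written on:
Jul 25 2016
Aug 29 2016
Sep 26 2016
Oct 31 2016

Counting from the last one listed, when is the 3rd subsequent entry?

Jan 30 2017

Every date is a Monday; gaps 35, 28, 35 days.
Each is the last Monday of its month (at least one falls on the 29th or later, ruling out '4th Monday').
November 2016 ends with Monday Nov 28 2016.
Last Monday of December 2016: Dec 26 2016.
January 2017 ends with Monday Jan 30 2017.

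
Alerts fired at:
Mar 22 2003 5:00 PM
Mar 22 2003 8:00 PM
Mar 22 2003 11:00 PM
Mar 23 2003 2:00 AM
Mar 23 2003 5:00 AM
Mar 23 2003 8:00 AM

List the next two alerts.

Spacing: 3, 3, 3, 3, 3 h — constant 3 h.
Mar 23 2003 8:00 AM + 3 h = Mar 23 2003 11:00 AM.
Mar 23 2003 11:00 AM + 3 h = Mar 23 2003 2:00 PM.

Mar 23 2003 11:00 AM, Mar 23 2003 2:00 PM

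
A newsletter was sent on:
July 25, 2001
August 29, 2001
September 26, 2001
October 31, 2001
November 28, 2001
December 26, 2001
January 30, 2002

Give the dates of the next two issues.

Every date is a Wednesday; gaps 35, 28, 35, 28, 28, 35 days.
Each is the last Wednesday of its month (at least one falls on the 29th or later, ruling out '4th Wednesday').
Last Wednesday of February 2002: February 27, 2002.
Last Wednesday of March 2002: March 27, 2002.

February 27, 2002; March 27, 2002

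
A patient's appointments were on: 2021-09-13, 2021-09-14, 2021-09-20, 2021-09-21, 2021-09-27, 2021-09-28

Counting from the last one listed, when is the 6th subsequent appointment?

Gaps: 1, 6, 1, 6, 1 days — not constant, but cyclic with period 2.
The events fall on every Monday and Tuesday.
Next Monday: 2021-10-04.
Next Tuesday: 2021-10-05.
Next Monday: 2021-10-11.
Next Tuesday: 2021-10-12.
The following Monday is 2021-10-18.
Next Tuesday: 2021-10-19.

2021-10-19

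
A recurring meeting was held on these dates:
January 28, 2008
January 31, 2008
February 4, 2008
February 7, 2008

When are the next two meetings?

The gap pattern 3, 4, 3 repeats every 2 events.
These are the Mondays and Thursdays of each week.
The following Monday is February 11, 2008.
The following Thursday is February 14, 2008.

February 11, 2008; February 14, 2008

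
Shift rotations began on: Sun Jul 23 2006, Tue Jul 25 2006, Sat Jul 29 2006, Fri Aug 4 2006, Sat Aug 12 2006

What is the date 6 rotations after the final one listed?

The spacing grows by 2 each time: 2, 4, 6, 8 days.
Next gap: 10 days. Sat Aug 12 2006 + 10 days = Tue Aug 22 2006.
Next gap: 12 days. Tue Aug 22 2006 + 12 days = Sun Sep 3 2006.
Next gap: 14 days. Sun Sep 3 2006 + 14 days = Sun Sep 17 2006.
Next gap: 16 days. Sun Sep 17 2006 + 16 days = Tue Oct 3 2006.
Next gap: 18 days. Tue Oct 3 2006 + 18 days = Sat Oct 21 2006.
Next gap: 20 days. Sat Oct 21 2006 + 20 days = Fri Nov 10 2006.

Fri Nov 10 2006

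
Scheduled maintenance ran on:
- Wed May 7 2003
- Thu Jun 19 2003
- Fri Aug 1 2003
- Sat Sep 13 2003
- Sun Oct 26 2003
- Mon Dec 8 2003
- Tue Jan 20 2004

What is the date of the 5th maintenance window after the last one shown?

Sun Aug 22 2004

Gaps between consecutive events: 43, 43, 43, 43, 43, 43 days — a constant 43-day interval.
Tue Jan 20 2004 + 43 days = Wed Mar 3 2004.
Wed Mar 3 2004 + 43 days = Thu Apr 15 2004.
Thu Apr 15 2004 + 43 days = Fri May 28 2004.
Fri May 28 2004 + 43 days = Sat Jul 10 2004.
Sat Jul 10 2004 + 43 days = Sun Aug 22 2004.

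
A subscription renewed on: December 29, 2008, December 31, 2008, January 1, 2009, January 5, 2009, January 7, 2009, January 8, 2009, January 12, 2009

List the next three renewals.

January 14, 2009; January 15, 2009; January 19, 2009

Gaps: 2, 1, 4, 2, 1, 4 days — not constant, but cyclic with period 3.
The events fall on every Monday, Wednesday and Thursday.
Next Wednesday: January 14, 2009.
The following Thursday is January 15, 2009.
Next Monday: January 19, 2009.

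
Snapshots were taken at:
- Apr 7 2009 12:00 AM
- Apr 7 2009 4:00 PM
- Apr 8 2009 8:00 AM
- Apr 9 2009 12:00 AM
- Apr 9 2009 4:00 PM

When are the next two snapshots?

Apr 10 2009 8:00 AM, Apr 11 2009 12:00 AM

The interval is a steady 16 hours (16, 16, 16, 16).
Apr 9 2009 4:00 PM + 16 h = Apr 10 2009 8:00 AM.
Apr 10 2009 8:00 AM + 16 h = Apr 11 2009 12:00 AM.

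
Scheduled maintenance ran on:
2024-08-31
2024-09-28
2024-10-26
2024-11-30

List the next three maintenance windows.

2024-12-28, 2025-01-25, 2025-02-22

These are Saturdays with 28, 28, 35-day gaps.
Each is the final Saturday of its month — 2024-08-31 is past the 28th, so '4th Saturday' doesn't fit.
December 2024 ends with Saturday 2024-12-28.
January 2025 ends with Saturday 2025-01-25.
February 2025 ends with Saturday 2025-02-22.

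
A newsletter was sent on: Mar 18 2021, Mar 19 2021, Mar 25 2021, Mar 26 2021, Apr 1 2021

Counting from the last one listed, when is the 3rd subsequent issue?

The gap pattern 1, 6, 1, 6 repeats every 2 events.
These are the Thursdays and Fridays of each week.
Next Friday: Apr 2 2021.
The following Thursday is Apr 8 2021.
The following Friday is Apr 9 2021.

Apr 9 2021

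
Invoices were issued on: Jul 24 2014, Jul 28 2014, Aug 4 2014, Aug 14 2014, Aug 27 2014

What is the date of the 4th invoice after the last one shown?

Nov 17 2014

The spacing grows by 3 each time: 4, 7, 10, 13 days.
Next gap: 16 days. Aug 27 2014 + 16 days = Sep 12 2014.
Next gap: 19 days. Sep 12 2014 + 19 days = Oct 1 2014.
Next gap: 22 days. Oct 1 2014 + 22 days = Oct 23 2014.
Next gap: 25 days. Oct 23 2014 + 25 days = Nov 17 2014.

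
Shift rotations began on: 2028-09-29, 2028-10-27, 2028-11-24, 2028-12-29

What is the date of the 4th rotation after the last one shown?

2029-04-27

These are Fridays with 28, 28, 35-day gaps.
Each is the final Friday of its month — 2028-09-29 is past the 28th, so '4th Friday' doesn't fit.
Last Friday of January 2029: 2029-01-26.
February 2029 ends with Friday 2029-02-23.
Last Friday of March 2029: 2029-03-30.
April 2029 ends with Friday 2029-04-27.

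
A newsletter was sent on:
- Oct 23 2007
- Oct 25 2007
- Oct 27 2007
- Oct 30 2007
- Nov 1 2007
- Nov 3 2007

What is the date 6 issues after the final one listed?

The gap pattern 2, 2, 3, 2, 2 repeats every 3 events.
These are the Tuesdays, Thursdays and Saturdays of each week.
The following Tuesday is Nov 6 2007.
The following Thursday is Nov 8 2007.
Next Saturday: Nov 10 2007.
Next Tuesday: Nov 13 2007.
Next Thursday: Nov 15 2007.
The following Saturday is Nov 17 2007.

Nov 17 2007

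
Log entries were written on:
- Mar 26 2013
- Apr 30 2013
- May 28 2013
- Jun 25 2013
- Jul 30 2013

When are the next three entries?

These are Tuesdays with 35, 28, 28, 35-day gaps.
Each is the final Tuesday of its month — Apr 30 2013 is past the 28th, so '4th Tuesday' doesn't fit.
Last Tuesday of August 2013: Aug 27 2013.
Last Tuesday of September 2013: Sep 24 2013.
Last Tuesday of October 2013: Oct 29 2013.

Aug 27 2013, Sep 24 2013, Oct 29 2013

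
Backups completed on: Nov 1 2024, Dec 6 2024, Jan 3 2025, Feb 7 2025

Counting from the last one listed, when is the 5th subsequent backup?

Gaps: 35, 28, 35 days — a mix of 28 and 35. Every date is a Friday.
Each is the 1st Friday of its month.
1st Friday of March 2025: Mar 7 2025.
April 2025 — 1st Friday is Apr 4 2025.
May 2025 — 1st Friday is May 2 2025.
June 2025 — 1st Friday is Jun 6 2025.
1st Friday of July 2025: Jul 4 2025.

Jul 4 2025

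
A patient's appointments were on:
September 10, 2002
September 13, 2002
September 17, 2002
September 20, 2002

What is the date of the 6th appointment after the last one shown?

October 11, 2002

The gap pattern 3, 4, 3 repeats every 2 events.
These are the Tuesdays and Fridays of each week.
Next Tuesday: September 24, 2002.
Next Friday: September 27, 2002.
The following Tuesday is October 1, 2002.
The following Friday is October 4, 2002.
The following Tuesday is October 8, 2002.
Next Friday: October 11, 2002.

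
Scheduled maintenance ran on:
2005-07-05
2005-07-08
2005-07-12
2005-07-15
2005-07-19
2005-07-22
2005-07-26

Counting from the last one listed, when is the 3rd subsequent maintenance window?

The gap pattern 3, 4, 3, 4, 3, 4 repeats every 2 events.
These are the Tuesdays and Fridays of each week.
The following Friday is 2005-07-29.
Next Tuesday: 2005-08-02.
Next Friday: 2005-08-05.

2005-08-05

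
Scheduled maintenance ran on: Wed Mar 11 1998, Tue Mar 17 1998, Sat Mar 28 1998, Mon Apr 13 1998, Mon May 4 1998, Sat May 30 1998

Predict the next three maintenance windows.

Tue Jun 30 1998, Wed Aug 5 1998, Tue Sep 15 1998

The spacing grows by 5 each time: 6, 11, 16, 21, 26 days.
Next gap: 31 days. Sat May 30 1998 + 31 days = Tue Jun 30 1998.
Next gap: 36 days. Tue Jun 30 1998 + 36 days = Wed Aug 5 1998.
Next gap: 41 days. Wed Aug 5 1998 + 41 days = Tue Sep 15 1998.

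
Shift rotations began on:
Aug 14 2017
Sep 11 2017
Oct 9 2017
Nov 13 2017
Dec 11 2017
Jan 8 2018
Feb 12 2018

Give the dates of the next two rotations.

Mar 12 2018, Apr 9 2018

These are Mondays at 28- or 35-day spacing (28, 28, 35, 28, 28, 35).
The pattern: 2nd Monday of the month.
2nd Monday of March 2018: Mar 12 2018.
April 2018 — 2nd Monday is Apr 9 2018.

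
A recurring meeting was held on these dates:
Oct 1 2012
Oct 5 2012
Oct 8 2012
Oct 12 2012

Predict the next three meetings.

The gap pattern 4, 3, 4 repeats every 2 events.
These are the Mondays and Fridays of each week.
Next Monday: Oct 15 2012.
The following Friday is Oct 19 2012.
Next Monday: Oct 22 2012.

Oct 15 2012, Oct 19 2012, Oct 22 2012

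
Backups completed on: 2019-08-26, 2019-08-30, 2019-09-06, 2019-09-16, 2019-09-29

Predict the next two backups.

The spacing grows by 3 each time: 4, 7, 10, 13 days.
Next gap: 16 days. 2019-09-29 + 16 days = 2019-10-15.
Next gap: 19 days. 2019-10-15 + 19 days = 2019-11-03.

2019-10-15, 2019-11-03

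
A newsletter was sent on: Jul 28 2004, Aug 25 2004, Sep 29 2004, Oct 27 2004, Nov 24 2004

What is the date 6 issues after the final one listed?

These are Wednesdays with 28, 35, 28, 28-day gaps.
Each is the final Wednesday of its month — Sep 29 2004 is past the 28th, so '4th Wednesday' doesn't fit.
Last Wednesday of December 2004: Dec 29 2004.
Last Wednesday of January 2005: Jan 26 2005.
Last Wednesday of February 2005: Feb 23 2005.
March 2005 ends with Wednesday Mar 30 2005.
Last Wednesday of April 2005: Apr 27 2005.
Last Wednesday of May 2005: May 25 2005.

May 25 2005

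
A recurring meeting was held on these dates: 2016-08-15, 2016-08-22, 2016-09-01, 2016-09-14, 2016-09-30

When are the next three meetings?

2016-10-19, 2016-11-10, 2016-12-05

The spacing grows by 3 each time: 7, 10, 13, 16 days.
Next gap: 19 days. 2016-09-30 + 19 days = 2016-10-19.
Next gap: 22 days. 2016-10-19 + 22 days = 2016-11-10.
Next gap: 25 days. 2016-11-10 + 25 days = 2016-12-05.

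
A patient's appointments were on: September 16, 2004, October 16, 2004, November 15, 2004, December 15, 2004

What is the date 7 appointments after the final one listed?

Every event comes 30 days after the last (30, 30, 30).
December 15, 2004 + 30 days = January 14, 2005.
January 14, 2005 + 30 days = February 13, 2005.
February 13, 2005 + 30 days = March 15, 2005.
March 15, 2005 + 30 days = April 14, 2005.
April 14, 2005 + 30 days = May 14, 2005.
May 14, 2005 + 30 days = June 13, 2005.
June 13, 2005 + 30 days = July 13, 2005.

July 13, 2005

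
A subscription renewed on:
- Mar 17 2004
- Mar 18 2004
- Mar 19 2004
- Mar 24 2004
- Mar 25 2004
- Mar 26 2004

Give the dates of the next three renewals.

Mar 31 2004, Apr 1 2004, Apr 2 2004

The gap pattern 1, 1, 5, 1, 1 repeats every 3 events.
These are the Wednesdays, Thursdays and Fridays of each week.
Next Wednesday: Mar 31 2004.
The following Thursday is Apr 1 2004.
Next Friday: Apr 2 2004.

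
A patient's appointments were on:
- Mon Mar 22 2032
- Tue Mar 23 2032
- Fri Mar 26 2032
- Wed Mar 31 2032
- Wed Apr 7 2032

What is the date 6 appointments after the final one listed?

Intervals are 1, 3, 5, 7 days — an arithmetic progression with common difference 2.
Next gap: 9 days. Wed Apr 7 2032 + 9 days = Fri Apr 16 2032.
Next gap: 11 days. Fri Apr 16 2032 + 11 days = Tue Apr 27 2032.
Next gap: 13 days. Tue Apr 27 2032 + 13 days = Mon May 10 2032.
Next gap: 15 days. Mon May 10 2032 + 15 days = Tue May 25 2032.
Next gap: 17 days. Tue May 25 2032 + 17 days = Fri Jun 11 2032.
Next gap: 19 days. Fri Jun 11 2032 + 19 days = Wed Jun 30 2032.

Wed Jun 30 2032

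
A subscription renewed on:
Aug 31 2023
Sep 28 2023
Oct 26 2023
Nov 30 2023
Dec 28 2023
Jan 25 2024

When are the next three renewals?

Feb 29 2024, Mar 28 2024, Apr 25 2024

Every date is a Thursday; gaps 28, 28, 35, 28, 28 days.
Each is the last Thursday of its month (at least one falls on the 29th or later, ruling out '4th Thursday').
February 2024 ends with Thursday Feb 29 2024.
Last Thursday of March 2024: Mar 28 2024.
April 2024 ends with Thursday Apr 25 2024.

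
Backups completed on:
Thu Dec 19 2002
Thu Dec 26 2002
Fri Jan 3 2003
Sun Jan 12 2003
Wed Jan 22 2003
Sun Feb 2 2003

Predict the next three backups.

Gaps: 7, 8, 9, 10, 11 days — each gap is 1 larger than the previous one.
Next gap: 12 days. Sun Feb 2 2003 + 12 days = Fri Feb 14 2003.
Next gap: 13 days. Fri Feb 14 2003 + 13 days = Thu Feb 27 2003.
Next gap: 14 days. Thu Feb 27 2003 + 14 days = Thu Mar 13 2003.

Fri Feb 14 2003, Thu Feb 27 2003, Thu Mar 13 2003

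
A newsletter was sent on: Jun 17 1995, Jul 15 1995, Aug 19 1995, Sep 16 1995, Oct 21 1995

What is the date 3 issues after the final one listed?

All dates are Saturdays, 28, 35, 28, 35 days apart.
Specifically, the 3rd Saturday of each month.
November 1995 — 3rd Saturday is Nov 18 1995.
3rd Saturday of December 1995: Dec 16 1995.
January 1996 — 3rd Saturday is Jan 20 1996.

Jan 20 1996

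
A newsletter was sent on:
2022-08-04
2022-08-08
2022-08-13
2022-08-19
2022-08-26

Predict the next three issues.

The spacing grows by 1 each time: 4, 5, 6, 7 days.
Next gap: 8 days. 2022-08-26 + 8 days = 2022-09-03.
Next gap: 9 days. 2022-09-03 + 9 days = 2022-09-12.
Next gap: 10 days. 2022-09-12 + 10 days = 2022-09-22.

2022-09-03, 2022-09-12, 2022-09-22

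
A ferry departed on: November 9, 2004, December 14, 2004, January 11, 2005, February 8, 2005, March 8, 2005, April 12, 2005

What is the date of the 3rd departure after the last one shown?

July 12, 2005

These are Tuesdays at 28- or 35-day spacing (35, 28, 28, 28, 35).
The pattern: 2nd Tuesday of the month.
2nd Tuesday of May 2005: May 10, 2005.
2nd Tuesday of June 2005: June 14, 2005.
2nd Tuesday of July 2005: July 12, 2005.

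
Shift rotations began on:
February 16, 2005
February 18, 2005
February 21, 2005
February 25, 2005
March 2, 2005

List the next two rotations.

Gaps: 2, 3, 4, 5 days — each gap is 1 larger than the previous one.
Next gap: 6 days. March 2, 2005 + 6 days = March 8, 2005.
Next gap: 7 days. March 8, 2005 + 7 days = March 15, 2005.

March 8, 2005; March 15, 2005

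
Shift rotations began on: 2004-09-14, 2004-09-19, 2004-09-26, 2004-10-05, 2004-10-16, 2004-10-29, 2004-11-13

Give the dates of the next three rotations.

2004-11-30, 2004-12-19, 2005-01-09

The spacing grows by 2 each time: 5, 7, 9, 11, 13, 15 days.
Next gap: 17 days. 2004-11-13 + 17 days = 2004-11-30.
Next gap: 19 days. 2004-11-30 + 19 days = 2004-12-19.
Next gap: 21 days. 2004-12-19 + 21 days = 2005-01-09.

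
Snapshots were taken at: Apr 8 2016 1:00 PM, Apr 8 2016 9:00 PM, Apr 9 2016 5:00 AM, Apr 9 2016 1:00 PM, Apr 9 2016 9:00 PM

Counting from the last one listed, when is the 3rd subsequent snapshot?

Apr 10 2016 9:00 PM

Spacing: 8, 8, 8, 8 h — constant 8 h.
Apr 9 2016 9:00 PM + 8 h = Apr 10 2016 5:00 AM.
Apr 10 2016 5:00 AM + 8 h = Apr 10 2016 1:00 PM.
Apr 10 2016 1:00 PM + 8 h = Apr 10 2016 9:00 PM.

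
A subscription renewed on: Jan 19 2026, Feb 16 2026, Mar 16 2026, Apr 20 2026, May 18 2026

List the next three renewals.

Jun 15 2026, Jul 20 2026, Aug 17 2026

All dates are Mondays, 28, 28, 35, 28 days apart.
Specifically, the 3rd Monday of each month.
June 2026 — 3rd Monday is Jun 15 2026.
July 2026 — 3rd Monday is Jul 20 2026.
3rd Monday of August 2026: Aug 17 2026.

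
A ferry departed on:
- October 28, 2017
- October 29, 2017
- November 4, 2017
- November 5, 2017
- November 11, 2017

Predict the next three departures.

November 12, 2017; November 18, 2017; November 19, 2017

The gap pattern 1, 6, 1, 6 repeats every 2 events.
These are the Saturdays and Sundays of each week.
The following Sunday is November 12, 2017.
The following Saturday is November 18, 2017.
Next Sunday: November 19, 2017.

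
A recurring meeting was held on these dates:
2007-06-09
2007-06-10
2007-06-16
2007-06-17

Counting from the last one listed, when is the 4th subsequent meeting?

2007-07-01

The gap pattern 1, 6, 1 repeats every 2 events.
These are the Saturdays and Sundays of each week.
Next Saturday: 2007-06-23.
The following Sunday is 2007-06-24.
Next Saturday: 2007-06-30.
Next Sunday: 2007-07-01.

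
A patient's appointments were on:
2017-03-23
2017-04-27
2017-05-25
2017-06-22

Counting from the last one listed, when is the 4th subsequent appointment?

Gaps: 35, 28, 28 days — a mix of 28 and 35. Every date is a Thursday.
Each is the 4th Thursday of its month.
July 2017 — 4th Thursday is 2017-07-27.
4th Thursday of August 2017: 2017-08-24.
4th Thursday of September 2017: 2017-09-28.
4th Thursday of October 2017: 2017-10-26.

2017-10-26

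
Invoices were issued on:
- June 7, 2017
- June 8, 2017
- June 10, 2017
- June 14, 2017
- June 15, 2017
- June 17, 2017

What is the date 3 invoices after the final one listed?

The gap pattern 1, 2, 4, 1, 2 repeats every 3 events.
These are the Wednesdays, Thursdays and Saturdays of each week.
Next Wednesday: June 21, 2017.
The following Thursday is June 22, 2017.
Next Saturday: June 24, 2017.

June 24, 2017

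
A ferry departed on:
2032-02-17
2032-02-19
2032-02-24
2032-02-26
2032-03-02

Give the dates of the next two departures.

Every event lands on a Tuesday or Thursday (gaps cycle 2, 5, 2, 5).
So the schedule is: every Tuesday and Thursday.
Next Thursday: 2032-03-04.
The following Tuesday is 2032-03-09.

2032-03-04, 2032-03-09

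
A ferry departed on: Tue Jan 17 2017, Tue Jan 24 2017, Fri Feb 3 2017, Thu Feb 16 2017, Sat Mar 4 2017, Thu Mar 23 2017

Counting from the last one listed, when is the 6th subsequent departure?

Sat Sep 16 2017

The spacing grows by 3 each time: 7, 10, 13, 16, 19 days.
Next gap: 22 days. Thu Mar 23 2017 + 22 days = Fri Apr 14 2017.
Next gap: 25 days. Fri Apr 14 2017 + 25 days = Tue May 9 2017.
Next gap: 28 days. Tue May 9 2017 + 28 days = Tue Jun 6 2017.
Next gap: 31 days. Tue Jun 6 2017 + 31 days = Fri Jul 7 2017.
Next gap: 34 days. Fri Jul 7 2017 + 34 days = Thu Aug 10 2017.
Next gap: 37 days. Thu Aug 10 2017 + 37 days = Sat Sep 16 2017.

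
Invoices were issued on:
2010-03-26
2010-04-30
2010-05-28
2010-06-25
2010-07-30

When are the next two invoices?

These are Fridays with 35, 28, 28, 35-day gaps.
Each is the final Friday of its month — 2010-04-30 is past the 28th, so '4th Friday' doesn't fit.
Last Friday of August 2010: 2010-08-27.
Last Friday of September 2010: 2010-09-24.

2010-08-27, 2010-09-24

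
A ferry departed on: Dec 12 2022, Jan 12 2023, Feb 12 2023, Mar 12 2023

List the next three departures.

Apr 12 2023, May 12 2023, Jun 12 2023

The day-of-month is always 12 (31, 31, 28 days between events).
So this recurs on the 12th of each month.
Next: April 2023 → Apr 12 2023.
Next: May 2023 → May 12 2023.
Next: June 2023 → Jun 12 2023.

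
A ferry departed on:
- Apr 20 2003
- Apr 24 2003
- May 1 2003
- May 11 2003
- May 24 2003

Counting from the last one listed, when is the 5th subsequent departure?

Sep 11 2003

The spacing grows by 3 each time: 4, 7, 10, 13 days.
Next gap: 16 days. May 24 2003 + 16 days = Jun 9 2003.
Next gap: 19 days. Jun 9 2003 + 19 days = Jun 28 2003.
Next gap: 22 days. Jun 28 2003 + 22 days = Jul 20 2003.
Next gap: 25 days. Jul 20 2003 + 25 days = Aug 14 2003.
Next gap: 28 days. Aug 14 2003 + 28 days = Sep 11 2003.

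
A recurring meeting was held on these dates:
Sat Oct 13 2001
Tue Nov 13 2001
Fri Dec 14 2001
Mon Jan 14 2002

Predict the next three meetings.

Thu Feb 14 2002, Sun Mar 17 2002, Wed Apr 17 2002

Every event comes 31 days after the last (31, 31, 31).
Mon Jan 14 2002 + 31 days = Thu Feb 14 2002.
Thu Feb 14 2002 + 31 days = Sun Mar 17 2002.
Sun Mar 17 2002 + 31 days = Wed Apr 17 2002.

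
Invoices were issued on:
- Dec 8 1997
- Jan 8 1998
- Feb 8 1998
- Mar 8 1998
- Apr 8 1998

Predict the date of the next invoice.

Gaps: 31, 31, 28, 31 days — not constant. Every event is on the 8th of the month.
Pattern: the 8th of each month.
May 1998: May 8 1998.

May 8 1998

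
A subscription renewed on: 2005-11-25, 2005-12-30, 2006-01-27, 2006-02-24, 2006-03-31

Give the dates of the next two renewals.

2006-04-28, 2006-05-26

All Fridays; the gaps (35, 28, 28, 35) vary with month length.
This is the last Friday of each month.
April 2006 ends with Friday 2006-04-28.
May 2006 ends with Friday 2006-05-26.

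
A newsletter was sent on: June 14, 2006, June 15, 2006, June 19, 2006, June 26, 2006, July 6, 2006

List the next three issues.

The spacing grows by 3 each time: 1, 4, 7, 10 days.
Next gap: 13 days. July 6, 2006 + 13 days = July 19, 2006.
Next gap: 16 days. July 19, 2006 + 16 days = August 4, 2006.
Next gap: 19 days. August 4, 2006 + 19 days = August 23, 2006.

July 19, 2006; August 4, 2006; August 23, 2006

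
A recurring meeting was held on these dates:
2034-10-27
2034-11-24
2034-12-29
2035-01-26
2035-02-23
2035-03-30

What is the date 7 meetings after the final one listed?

These are Fridays with 28, 35, 28, 28, 35-day gaps.
Each is the final Friday of its month — 2034-12-29 is past the 28th, so '4th Friday' doesn't fit.
Last Friday of April 2035: 2035-04-27.
May 2035 ends with Friday 2035-05-25.
Last Friday of June 2035: 2035-06-29.
July 2035 ends with Friday 2035-07-27.
Last Friday of August 2035: 2035-08-31.
September 2035 ends with Friday 2035-09-28.
October 2035 ends with Friday 2035-10-26.

2035-10-26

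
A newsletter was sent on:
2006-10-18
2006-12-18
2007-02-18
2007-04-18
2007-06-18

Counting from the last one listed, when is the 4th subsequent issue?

2008-02-18

The day-of-month is always 18 (61, 62, 59, 61 days between events).
So this recurs on the 18th of every 2 months.
Next: August 2007 → 2007-08-18.
October 2007: 2007-10-18.
December 2007: 2007-12-18.
February 2008: 2008-02-18.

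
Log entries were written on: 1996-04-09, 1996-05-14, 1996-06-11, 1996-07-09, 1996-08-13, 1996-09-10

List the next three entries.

Gaps: 35, 28, 28, 35, 28 days — a mix of 28 and 35. Every date is a Tuesday.
Each is the 2nd Tuesday of its month.
2nd Tuesday of October 1996: 1996-10-08.
November 1996 — 2nd Tuesday is 1996-11-12.
December 1996 — 2nd Tuesday is 1996-12-10.

1996-10-08, 1996-11-12, 1996-12-10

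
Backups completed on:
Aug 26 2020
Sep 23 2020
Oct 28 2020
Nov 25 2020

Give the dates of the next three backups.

All dates are Wednesdays, 28, 35, 28 days apart.
Specifically, the 4th Wednesday of each month.
4th Wednesday of December 2020: Dec 23 2020.
4th Wednesday of January 2021: Jan 27 2021.
4th Wednesday of February 2021: Feb 24 2021.

Dec 23 2020, Jan 27 2021, Feb 24 2021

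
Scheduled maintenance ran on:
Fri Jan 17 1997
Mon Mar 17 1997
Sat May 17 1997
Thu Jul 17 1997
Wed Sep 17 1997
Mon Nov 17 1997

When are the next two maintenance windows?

Each date is the 17th; the gaps (59, 61, 61, 62, 61) track the month lengths.
The rule is the 17th of every 2 months.
January 1998: Sat Jan 17 1998.
Next: March 1998 → Tue Mar 17 1998.

Sat Jan 17 1998, Tue Mar 17 1998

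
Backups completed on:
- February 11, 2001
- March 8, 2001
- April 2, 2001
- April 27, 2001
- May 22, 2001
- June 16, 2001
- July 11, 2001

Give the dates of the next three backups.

August 5, 2001; August 30, 2001; September 24, 2001

Gaps between consecutive events: 25, 25, 25, 25, 25, 25 days — a constant 25-day interval.
July 11, 2001 + 25 days = August 5, 2001.
August 5, 2001 + 25 days = August 30, 2001.
August 30, 2001 + 25 days = September 24, 2001.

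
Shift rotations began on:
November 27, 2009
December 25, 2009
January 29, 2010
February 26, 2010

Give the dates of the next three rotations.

Every date is a Friday; gaps 28, 35, 28 days.
Each is the last Friday of its month (at least one falls on the 29th or later, ruling out '4th Friday').
March 2010 ends with Friday March 26, 2010.
Last Friday of April 2010: April 30, 2010.
May 2010 ends with Friday May 28, 2010.

March 26, 2010; April 30, 2010; May 28, 2010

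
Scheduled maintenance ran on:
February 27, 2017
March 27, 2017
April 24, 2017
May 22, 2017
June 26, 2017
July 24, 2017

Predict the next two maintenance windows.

August 28, 2017; September 25, 2017

Gaps: 28, 28, 28, 35, 28 days — a mix of 28 and 35. Every date is a Monday.
Each is the 4th Monday of its month.
4th Monday of August 2017: August 28, 2017.
4th Monday of September 2017: September 25, 2017.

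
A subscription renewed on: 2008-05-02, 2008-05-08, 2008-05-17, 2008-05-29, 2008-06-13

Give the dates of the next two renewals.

2008-07-01, 2008-07-22

The spacing grows by 3 each time: 6, 9, 12, 15 days.
Next gap: 18 days. 2008-06-13 + 18 days = 2008-07-01.
Next gap: 21 days. 2008-07-01 + 21 days = 2008-07-22.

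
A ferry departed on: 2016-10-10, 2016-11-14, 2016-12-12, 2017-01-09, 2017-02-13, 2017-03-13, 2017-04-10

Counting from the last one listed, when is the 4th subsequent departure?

All dates are Mondays, 35, 28, 28, 35, 28, 28 days apart.
Specifically, the 2nd Monday of each month.
May 2017 — 2nd Monday is 2017-05-08.
June 2017 — 2nd Monday is 2017-06-12.
July 2017 — 2nd Monday is 2017-07-10.
August 2017 — 2nd Monday is 2017-08-14.

2017-08-14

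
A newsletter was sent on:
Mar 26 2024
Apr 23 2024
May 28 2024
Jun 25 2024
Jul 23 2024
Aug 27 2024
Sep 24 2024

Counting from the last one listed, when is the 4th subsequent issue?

Gaps: 28, 35, 28, 28, 35, 28 days — a mix of 28 and 35. Every date is a Tuesday.
Each is the 4th Tuesday of its month.
October 2024 — 4th Tuesday is Oct 22 2024.
November 2024 — 4th Tuesday is Nov 26 2024.
4th Tuesday of December 2024: Dec 24 2024.
4th Tuesday of January 2025: Jan 28 2025.

Jan 28 2025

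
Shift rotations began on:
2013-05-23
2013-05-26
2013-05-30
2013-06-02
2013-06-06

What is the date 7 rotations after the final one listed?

2013-06-30

The gap pattern 3, 4, 3, 4 repeats every 2 events.
These are the Thursdays and Sundays of each week.
Next Sunday: 2013-06-09.
The following Thursday is 2013-06-13.
The following Sunday is 2013-06-16.
Next Thursday: 2013-06-20.
The following Sunday is 2013-06-23.
Next Thursday: 2013-06-27.
The following Sunday is 2013-06-30.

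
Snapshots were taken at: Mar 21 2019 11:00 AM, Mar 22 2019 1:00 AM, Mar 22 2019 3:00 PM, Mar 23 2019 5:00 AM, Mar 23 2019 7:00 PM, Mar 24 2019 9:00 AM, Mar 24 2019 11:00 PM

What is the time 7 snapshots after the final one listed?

Mar 29 2019 1:00 AM

Spacing: 14, 14, 14, 14, 14, 14 h — constant 14 h.
Mar 24 2019 11:00 PM + 14 h = Mar 25 2019 1:00 PM.
Mar 25 2019 1:00 PM + 14 h = Mar 26 2019 3:00 AM.
Mar 26 2019 3:00 AM + 14 h = Mar 26 2019 5:00 PM.
Mar 26 2019 5:00 PM + 14 h = Mar 27 2019 7:00 AM.
Mar 27 2019 7:00 AM + 14 h = Mar 27 2019 9:00 PM.
Mar 27 2019 9:00 PM + 14 h = Mar 28 2019 11:00 AM.
Mar 28 2019 11:00 AM + 14 h = Mar 29 2019 1:00 AM.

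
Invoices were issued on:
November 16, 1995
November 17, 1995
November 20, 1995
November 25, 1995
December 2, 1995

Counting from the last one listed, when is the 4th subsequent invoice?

Gaps: 1, 3, 5, 7 days — each gap is 2 larger than the previous one.
Next gap: 9 days. December 2, 1995 + 9 days = December 11, 1995.
Next gap: 11 days. December 11, 1995 + 11 days = December 22, 1995.
Next gap: 13 days. December 22, 1995 + 13 days = January 4, 1996.
Next gap: 15 days. January 4, 1996 + 15 days = January 19, 1996.

January 19, 1996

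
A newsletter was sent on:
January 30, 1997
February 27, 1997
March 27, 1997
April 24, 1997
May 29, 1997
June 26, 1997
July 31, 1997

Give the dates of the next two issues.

August 28, 1997; September 25, 1997

Every date is a Thursday; gaps 28, 28, 28, 35, 28, 35 days.
Each is the last Thursday of its month (at least one falls on the 29th or later, ruling out '4th Thursday').
Last Thursday of August 1997: August 28, 1997.
September 1997 ends with Thursday September 25, 1997.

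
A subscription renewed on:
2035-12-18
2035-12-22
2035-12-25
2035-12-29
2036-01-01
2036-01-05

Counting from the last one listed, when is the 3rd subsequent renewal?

2036-01-15

Every event lands on a Tuesday or Saturday (gaps cycle 4, 3, 4, 3, 4).
So the schedule is: every Tuesday and Saturday.
The following Tuesday is 2036-01-08.
The following Saturday is 2036-01-12.
Next Tuesday: 2036-01-15.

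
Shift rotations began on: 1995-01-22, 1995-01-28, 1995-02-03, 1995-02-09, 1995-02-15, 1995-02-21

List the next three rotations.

Gaps between consecutive events: 6, 6, 6, 6, 6 days — a constant 6-day interval.
1995-02-21 + 6 days = 1995-02-27.
1995-02-27 + 6 days = 1995-03-05.
1995-03-05 + 6 days = 1995-03-11.

1995-02-27, 1995-03-05, 1995-03-11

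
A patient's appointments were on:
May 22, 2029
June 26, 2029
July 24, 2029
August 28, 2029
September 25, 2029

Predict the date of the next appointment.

All dates are Tuesdays, 35, 28, 35, 28 days apart.
Specifically, the 4th Tuesday of each month.
October 2029 — 4th Tuesday is October 23, 2029.

October 23, 2029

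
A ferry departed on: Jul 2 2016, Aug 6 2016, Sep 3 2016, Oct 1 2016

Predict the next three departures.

Nov 5 2016, Dec 3 2016, Jan 7 2017

These are Saturdays at 28- or 35-day spacing (35, 28, 28).
The pattern: 1st Saturday of the month.
1st Saturday of November 2016: Nov 5 2016.
December 2016 — 1st Saturday is Dec 3 2016.
January 2017 — 1st Saturday is Jan 7 2017.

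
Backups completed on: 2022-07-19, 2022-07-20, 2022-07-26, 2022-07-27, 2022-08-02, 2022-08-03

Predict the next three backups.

Every event lands on a Tuesday or Wednesday (gaps cycle 1, 6, 1, 6, 1).
So the schedule is: every Tuesday and Wednesday.
Next Tuesday: 2022-08-09.
The following Wednesday is 2022-08-10.
Next Tuesday: 2022-08-16.

2022-08-09, 2022-08-10, 2022-08-16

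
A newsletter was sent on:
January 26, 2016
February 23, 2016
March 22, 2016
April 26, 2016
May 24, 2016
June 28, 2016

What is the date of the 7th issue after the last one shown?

These are Tuesdays at 28- or 35-day spacing (28, 28, 35, 28, 35).
The pattern: 4th Tuesday of the month.
July 2016 — 4th Tuesday is July 26, 2016.
August 2016 — 4th Tuesday is August 23, 2016.
4th Tuesday of September 2016: September 27, 2016.
October 2016 — 4th Tuesday is October 25, 2016.
November 2016 — 4th Tuesday is November 22, 2016.
December 2016 — 4th Tuesday is December 27, 2016.
January 2017 — 4th Tuesday is January 24, 2017.

January 24, 2017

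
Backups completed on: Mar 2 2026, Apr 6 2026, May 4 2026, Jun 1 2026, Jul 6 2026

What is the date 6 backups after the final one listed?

Jan 4 2027

Gaps: 35, 28, 28, 35 days — a mix of 28 and 35. Every date is a Monday.
Each is the 1st Monday of its month.
August 2026 — 1st Monday is Aug 3 2026.
1st Monday of September 2026: Sep 7 2026.
1st Monday of October 2026: Oct 5 2026.
1st Monday of November 2026: Nov 2 2026.
December 2026 — 1st Monday is Dec 7 2026.
January 2027 — 1st Monday is Jan 4 2027.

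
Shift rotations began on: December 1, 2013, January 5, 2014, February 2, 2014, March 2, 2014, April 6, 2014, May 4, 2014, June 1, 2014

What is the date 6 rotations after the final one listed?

December 7, 2014

All dates are Sundays, 35, 28, 28, 35, 28, 28 days apart.
Specifically, the 1st Sunday of each month.
July 2014 — 1st Sunday is July 6, 2014.
1st Sunday of August 2014: August 3, 2014.
September 2014 — 1st Sunday is September 7, 2014.
October 2014 — 1st Sunday is October 5, 2014.
November 2014 — 1st Sunday is November 2, 2014.
December 2014 — 1st Sunday is December 7, 2014.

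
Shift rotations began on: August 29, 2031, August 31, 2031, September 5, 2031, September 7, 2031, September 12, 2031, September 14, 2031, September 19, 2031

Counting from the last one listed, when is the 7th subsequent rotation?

Every event lands on a Friday or Sunday (gaps cycle 2, 5, 2, 5, 2, 5).
So the schedule is: every Friday and Sunday.
The following Sunday is September 21, 2031.
The following Friday is September 26, 2031.
Next Sunday: September 28, 2031.
The following Friday is October 3, 2031.
The following Sunday is October 5, 2031.
The following Friday is October 10, 2031.
The following Sunday is October 12, 2031.

October 12, 2031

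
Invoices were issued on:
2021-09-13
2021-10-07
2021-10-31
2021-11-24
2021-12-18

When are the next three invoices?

2022-01-11, 2022-02-04, 2022-02-28

The spacing is 24, 24, 24, 24 days — always 24 days.
2021-12-18 + 24 days = 2022-01-11.
2022-01-11 + 24 days = 2022-02-04.
2022-02-04 + 24 days = 2022-02-28.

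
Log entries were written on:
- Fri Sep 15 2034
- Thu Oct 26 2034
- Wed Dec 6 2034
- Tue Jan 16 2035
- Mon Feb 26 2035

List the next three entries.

Sun Apr 8 2035, Sat May 19 2035, Fri Jun 29 2035

Every event comes 41 days after the last (41, 41, 41, 41).
Mon Feb 26 2035 + 41 days = Sun Apr 8 2035.
Sun Apr 8 2035 + 41 days = Sat May 19 2035.
Sat May 19 2035 + 41 days = Fri Jun 29 2035.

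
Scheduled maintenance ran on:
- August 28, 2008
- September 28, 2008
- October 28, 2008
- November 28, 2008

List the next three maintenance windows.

Gaps: 31, 30, 31 days — not constant. Every event is on the 28th of the month.
Pattern: the 28th of each month.
December 2008: December 28, 2008.
Next: January 2009 → January 28, 2009.
Next: February 2009 → February 28, 2009.

December 28, 2008; January 28, 2009; February 28, 2009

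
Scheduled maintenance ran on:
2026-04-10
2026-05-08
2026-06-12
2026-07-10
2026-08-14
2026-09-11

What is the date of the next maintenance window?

2026-10-09

These are Fridays at 28- or 35-day spacing (28, 35, 28, 35, 28).
The pattern: 2nd Friday of the month.
2nd Friday of October 2026: 2026-10-09.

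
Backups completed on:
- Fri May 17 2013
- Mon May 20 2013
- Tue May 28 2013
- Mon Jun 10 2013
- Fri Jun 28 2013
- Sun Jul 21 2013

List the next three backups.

The spacing grows by 5 each time: 3, 8, 13, 18, 23 days.
Next gap: 28 days. Sun Jul 21 2013 + 28 days = Sun Aug 18 2013.
Next gap: 33 days. Sun Aug 18 2013 + 33 days = Fri Sep 20 2013.
Next gap: 38 days. Fri Sep 20 2013 + 38 days = Mon Oct 28 2013.

Sun Aug 18 2013, Fri Sep 20 2013, Mon Oct 28 2013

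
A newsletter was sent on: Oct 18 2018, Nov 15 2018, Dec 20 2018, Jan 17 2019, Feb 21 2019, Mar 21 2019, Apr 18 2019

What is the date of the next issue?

May 16 2019

These are Thursdays at 28- or 35-day spacing (28, 35, 28, 35, 28, 28).
The pattern: 3rd Thursday of the month.
May 2019 — 3rd Thursday is May 16 2019.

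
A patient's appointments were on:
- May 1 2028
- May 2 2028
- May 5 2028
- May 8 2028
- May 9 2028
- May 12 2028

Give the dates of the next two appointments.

May 15 2028, May 16 2028

The gap pattern 1, 3, 3, 1, 3 repeats every 3 events.
These are the Mondays, Tuesdays and Fridays of each week.
Next Monday: May 15 2028.
The following Tuesday is May 16 2028.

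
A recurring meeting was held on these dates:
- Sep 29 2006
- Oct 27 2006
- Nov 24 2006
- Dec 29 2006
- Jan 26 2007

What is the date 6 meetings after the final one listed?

Every date is a Friday; gaps 28, 28, 35, 28 days.
Each is the last Friday of its month (at least one falls on the 29th or later, ruling out '4th Friday').
Last Friday of February 2007: Feb 23 2007.
March 2007 ends with Friday Mar 30 2007.
April 2007 ends with Friday Apr 27 2007.
Last Friday of May 2007: May 25 2007.
Last Friday of June 2007: Jun 29 2007.
July 2007 ends with Friday Jul 27 2007.

Jul 27 2007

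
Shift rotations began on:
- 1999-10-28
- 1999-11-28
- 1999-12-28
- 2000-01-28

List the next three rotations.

The day-of-month is always 28 (31, 30, 31 days between events).
So this recurs on the 28th of each month.
Next: February 2000 → 2000-02-28.
March 2000: 2000-03-28.
April 2000: 2000-04-28.

2000-02-28, 2000-03-28, 2000-04-28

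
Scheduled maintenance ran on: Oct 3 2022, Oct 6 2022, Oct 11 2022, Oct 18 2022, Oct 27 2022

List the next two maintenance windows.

Nov 7 2022, Nov 20 2022

Intervals are 3, 5, 7, 9 days — an arithmetic progression with common difference 2.
Next gap: 11 days. Oct 27 2022 + 11 days = Nov 7 2022.
Next gap: 13 days. Nov 7 2022 + 13 days = Nov 20 2022.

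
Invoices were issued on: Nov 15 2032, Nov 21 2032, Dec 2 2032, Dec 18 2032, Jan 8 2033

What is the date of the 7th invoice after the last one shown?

Oct 22 2033

Gaps: 6, 11, 16, 21 days — each gap is 5 larger than the previous one.
Next gap: 26 days. Jan 8 2033 + 26 days = Feb 3 2033.
Next gap: 31 days. Feb 3 2033 + 31 days = Mar 6 2033.
Next gap: 36 days. Mar 6 2033 + 36 days = Apr 11 2033.
Next gap: 41 days. Apr 11 2033 + 41 days = May 22 2033.
Next gap: 46 days. May 22 2033 + 46 days = Jul 7 2033.
Next gap: 51 days. Jul 7 2033 + 51 days = Aug 27 2033.
Next gap: 56 days. Aug 27 2033 + 56 days = Oct 22 2033.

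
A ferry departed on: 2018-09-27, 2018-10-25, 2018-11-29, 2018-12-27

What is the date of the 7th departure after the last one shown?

Every date is a Thursday; gaps 28, 35, 28 days.
Each is the last Thursday of its month (at least one falls on the 29th or later, ruling out '4th Thursday').
January 2019 ends with Thursday 2019-01-31.
Last Thursday of February 2019: 2019-02-28.
Last Thursday of March 2019: 2019-03-28.
April 2019 ends with Thursday 2019-04-25.
Last Thursday of May 2019: 2019-05-30.
Last Thursday of June 2019: 2019-06-27.
Last Thursday of July 2019: 2019-07-25.

2019-07-25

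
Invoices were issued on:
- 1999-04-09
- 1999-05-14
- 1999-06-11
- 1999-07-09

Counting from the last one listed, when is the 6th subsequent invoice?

2000-01-14

Gaps: 35, 28, 28 days — a mix of 28 and 35. Every date is a Friday.
Each is the 2nd Friday of its month.
2nd Friday of August 1999: 1999-08-13.
2nd Friday of September 1999: 1999-09-10.
October 1999 — 2nd Friday is 1999-10-08.
November 1999 — 2nd Friday is 1999-11-12.
December 1999 — 2nd Friday is 1999-12-10.
January 2000 — 2nd Friday is 2000-01-14.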